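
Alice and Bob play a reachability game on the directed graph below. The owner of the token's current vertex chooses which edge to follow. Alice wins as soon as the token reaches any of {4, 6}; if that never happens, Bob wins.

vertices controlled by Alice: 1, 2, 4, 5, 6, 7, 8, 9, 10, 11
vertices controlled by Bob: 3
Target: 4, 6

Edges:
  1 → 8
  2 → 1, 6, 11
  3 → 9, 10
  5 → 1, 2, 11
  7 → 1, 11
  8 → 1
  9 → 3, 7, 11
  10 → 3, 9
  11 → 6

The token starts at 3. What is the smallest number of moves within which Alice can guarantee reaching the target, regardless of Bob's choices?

A0 = {4, 6}
A1: add {2, 11} — 2 (Alice) has 2→6; 11 (Alice) has 11→6.
A2: add {5, 7, 9} — 5 (Alice) has 5→2; 7 (Alice) has 7→11; 9 (Alice) has 9→11.
A3: add {10} — 10 (Alice) has 10→9.
A4: add {3} — 3 (Bob): all of {9, 10} already in.
A5 = A4; e.g. 1 (Alice) has no edge into A4. Fixed point.
3 enters the attractor at level 4, so Alice can force the target in 4 moves from there.

4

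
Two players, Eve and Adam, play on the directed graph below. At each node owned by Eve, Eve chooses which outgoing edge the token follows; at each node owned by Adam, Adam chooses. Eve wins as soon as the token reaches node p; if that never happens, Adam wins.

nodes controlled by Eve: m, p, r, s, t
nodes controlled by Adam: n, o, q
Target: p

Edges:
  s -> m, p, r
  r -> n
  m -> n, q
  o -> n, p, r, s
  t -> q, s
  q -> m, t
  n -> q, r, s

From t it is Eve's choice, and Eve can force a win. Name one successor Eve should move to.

A0 = {p}
A1: add {s} — s (Eve) has s→p.
A2: add {t} — t (Eve) has t→s.
A3 = A2; e.g. m (Eve) has no edge into A2. Fixed point.
From t, successor s is in the attractor (rank 1); the other successor q is not.

s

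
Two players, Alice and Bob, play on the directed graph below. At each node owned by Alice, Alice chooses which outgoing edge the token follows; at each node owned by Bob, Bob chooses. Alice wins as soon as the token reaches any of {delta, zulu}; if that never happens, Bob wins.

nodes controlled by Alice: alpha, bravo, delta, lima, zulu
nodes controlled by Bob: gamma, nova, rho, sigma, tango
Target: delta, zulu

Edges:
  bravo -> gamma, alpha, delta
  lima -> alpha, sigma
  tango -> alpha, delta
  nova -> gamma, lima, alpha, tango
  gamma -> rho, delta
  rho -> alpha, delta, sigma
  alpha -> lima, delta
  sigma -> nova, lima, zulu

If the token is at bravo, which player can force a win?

Alice

A0 = {delta, zulu}
A1: add {alpha, bravo} — alpha (Alice) has alpha→delta; bravo (Alice) has bravo→delta.
bravo ∈ A1, so Alice can force the target.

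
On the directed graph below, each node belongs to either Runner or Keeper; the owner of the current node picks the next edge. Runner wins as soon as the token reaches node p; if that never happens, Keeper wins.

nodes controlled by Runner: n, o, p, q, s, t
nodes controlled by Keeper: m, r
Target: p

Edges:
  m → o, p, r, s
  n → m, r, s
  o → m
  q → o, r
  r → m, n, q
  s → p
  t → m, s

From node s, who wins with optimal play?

Runner

A0 = {p}
A1: add {s} — s (Runner) has s→p.
s ∈ A1, so Runner can force the target.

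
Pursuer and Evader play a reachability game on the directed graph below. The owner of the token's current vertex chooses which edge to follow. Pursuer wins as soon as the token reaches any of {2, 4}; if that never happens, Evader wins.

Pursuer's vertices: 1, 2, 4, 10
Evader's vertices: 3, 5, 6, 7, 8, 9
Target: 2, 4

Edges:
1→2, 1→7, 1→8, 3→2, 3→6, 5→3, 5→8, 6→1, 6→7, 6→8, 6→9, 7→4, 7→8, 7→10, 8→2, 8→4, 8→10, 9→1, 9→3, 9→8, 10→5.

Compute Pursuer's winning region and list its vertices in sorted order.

1, 2, 4

A0 = {2, 4}
A1: add {1} — 1 (Pursuer) has 1→2.
A2 = A1; e.g. 3 (Evader) can still go to 6. Fixed point.
Pursuer's winning region = {1, 2, 4}.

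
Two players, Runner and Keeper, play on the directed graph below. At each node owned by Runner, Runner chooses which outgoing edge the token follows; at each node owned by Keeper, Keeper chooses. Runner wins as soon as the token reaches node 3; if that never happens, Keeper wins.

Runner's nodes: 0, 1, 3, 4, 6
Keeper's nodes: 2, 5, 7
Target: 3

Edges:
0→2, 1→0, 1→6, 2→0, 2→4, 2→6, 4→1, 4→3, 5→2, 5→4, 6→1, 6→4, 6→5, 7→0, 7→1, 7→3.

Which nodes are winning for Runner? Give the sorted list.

1, 3, 4, 6

A0 = {3}
A1: add {4} — 4 (Runner) has 4→3.
A2: add {6} — 6 (Runner) has 6→4.
A3: add {1} — 1 (Runner) has 1→6.
A4 = A3; e.g. 0 (Runner) has no edge into A3. Fixed point.
Runner's winning region = {1, 3, 4, 6}.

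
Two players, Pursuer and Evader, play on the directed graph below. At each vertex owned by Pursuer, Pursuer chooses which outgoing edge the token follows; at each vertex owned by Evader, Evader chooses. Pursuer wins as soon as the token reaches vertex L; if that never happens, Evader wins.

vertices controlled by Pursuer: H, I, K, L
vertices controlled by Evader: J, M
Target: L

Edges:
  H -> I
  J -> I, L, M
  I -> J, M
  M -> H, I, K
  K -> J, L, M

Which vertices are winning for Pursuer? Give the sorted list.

K, L

A0 = {L}
A1: add {K} — K (Pursuer) has K→L.
A2 = A1; e.g. H (Pursuer) has no edge into A1. Fixed point.
Pursuer's winning region = {K, L}.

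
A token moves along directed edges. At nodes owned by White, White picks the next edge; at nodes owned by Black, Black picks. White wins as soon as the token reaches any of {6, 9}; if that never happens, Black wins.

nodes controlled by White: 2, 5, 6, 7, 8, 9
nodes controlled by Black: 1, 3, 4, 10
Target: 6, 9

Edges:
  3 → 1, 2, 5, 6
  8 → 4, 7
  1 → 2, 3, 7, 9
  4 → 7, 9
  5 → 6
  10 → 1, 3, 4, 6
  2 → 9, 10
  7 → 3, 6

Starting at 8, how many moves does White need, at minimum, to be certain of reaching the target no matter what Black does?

A0 = {6, 9}
A1: add {2, 5, 7} — 2 (White) has 2→9; 5 (White) has 5→6; 7 (White) has 7→6.
A2: add {4, 8} — 4 (Black): all of {7, 9} already in; 8 (White) has 8→7.
A3 = A2; e.g. 1 (Black) can still go to 3. Fixed point.
8 enters the attractor at level 2, so White can force the target in 2 moves from there.

2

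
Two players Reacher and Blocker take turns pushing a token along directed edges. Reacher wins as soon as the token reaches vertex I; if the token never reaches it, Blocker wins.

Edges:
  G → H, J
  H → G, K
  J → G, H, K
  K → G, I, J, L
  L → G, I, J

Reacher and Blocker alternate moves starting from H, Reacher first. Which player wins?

Blocker

Track states (vertex, player-to-move).
A0 = {(I,Reacher), (I,Blocker)}
A1: add {(K,Reacher), (L,Reacher)}.
A2 = A1; e.g. (G,Reacher) stays out. (H,Reacher) never enters ⇒ Blocker avoids the target.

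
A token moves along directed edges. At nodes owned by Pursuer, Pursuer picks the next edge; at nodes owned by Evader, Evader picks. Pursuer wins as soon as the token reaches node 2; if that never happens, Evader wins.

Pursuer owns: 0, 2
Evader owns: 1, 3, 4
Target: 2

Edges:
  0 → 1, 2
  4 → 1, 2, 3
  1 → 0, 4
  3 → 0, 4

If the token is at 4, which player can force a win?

A0 = {2}
A1: add {0} — 0 (Pursuer) has 0→2.
A2 = A1; e.g. 1 (Evader) can still go to 4. Fixed point.
4 never enters the attractor, so Evader can avoid the target forever.

Evader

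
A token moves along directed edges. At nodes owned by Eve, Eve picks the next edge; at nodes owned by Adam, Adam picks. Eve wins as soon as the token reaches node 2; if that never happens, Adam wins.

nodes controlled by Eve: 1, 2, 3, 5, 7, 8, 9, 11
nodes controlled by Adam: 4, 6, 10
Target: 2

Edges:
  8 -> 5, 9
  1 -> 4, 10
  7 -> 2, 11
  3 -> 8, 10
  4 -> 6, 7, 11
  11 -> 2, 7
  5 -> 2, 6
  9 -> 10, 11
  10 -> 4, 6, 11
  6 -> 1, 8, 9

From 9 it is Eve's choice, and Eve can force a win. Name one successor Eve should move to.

A0 = {2}
A1: add {5, 7, 11} — 5 (Eve) has 5→2; 7 (Eve) has 7→2; 11 (Eve) has 11→2.
A2: add {8, 9} — 8 (Eve) has 8→5; 9 (Eve) has 9→11.
A3: add {3} — 3 (Eve) has 3→8.
A4 = A3; e.g. 1 (Eve) has no edge into A3. Fixed point.
From 9, successor 11 is in the attractor (rank 1); the other successor 10 is not.

11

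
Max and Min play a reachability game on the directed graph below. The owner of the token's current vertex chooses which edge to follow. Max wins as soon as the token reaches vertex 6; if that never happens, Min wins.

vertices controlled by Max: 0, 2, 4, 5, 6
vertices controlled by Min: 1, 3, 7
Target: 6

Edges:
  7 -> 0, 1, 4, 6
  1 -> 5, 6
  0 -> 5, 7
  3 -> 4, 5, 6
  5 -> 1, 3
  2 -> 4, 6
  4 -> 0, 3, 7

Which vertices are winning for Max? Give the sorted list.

2, 6

A0 = {6}
A1: add {2} — 2 (Max) has 2→6.
A2 = A1; e.g. 0 (Max) has no edge into A1. Fixed point.
Max's winning region = {2, 6}.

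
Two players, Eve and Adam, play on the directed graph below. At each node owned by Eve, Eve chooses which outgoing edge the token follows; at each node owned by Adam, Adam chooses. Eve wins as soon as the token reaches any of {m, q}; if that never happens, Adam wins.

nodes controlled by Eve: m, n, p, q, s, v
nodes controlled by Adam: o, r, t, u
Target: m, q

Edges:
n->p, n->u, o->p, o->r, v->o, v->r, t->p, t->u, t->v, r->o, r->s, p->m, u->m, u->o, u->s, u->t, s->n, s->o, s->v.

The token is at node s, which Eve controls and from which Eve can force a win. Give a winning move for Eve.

A0 = {m, q}
A1: add {p} — p (Eve) has p→m.
A2: add {n} — n (Eve) has n→p.
A3: add {s} — s (Eve) has s→n.
A4 = A3; e.g. o (Adam) can still go to r. Fixed point.
From s, successor n is in the attractor (rank 2); the other successors o, v are not.

n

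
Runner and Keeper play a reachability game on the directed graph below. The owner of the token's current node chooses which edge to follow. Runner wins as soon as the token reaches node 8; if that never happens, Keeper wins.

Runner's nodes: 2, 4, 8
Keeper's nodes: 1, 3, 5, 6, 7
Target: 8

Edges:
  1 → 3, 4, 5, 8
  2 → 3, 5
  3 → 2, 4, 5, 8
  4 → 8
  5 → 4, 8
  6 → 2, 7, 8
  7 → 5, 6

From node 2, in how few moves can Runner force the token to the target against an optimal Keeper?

3

A0 = {8}
A1: add {4} — 4 (Runner) has 4→8.
A2: add {5} — 5 (Keeper): all of {4, 8} already in.
A3: add {2} — 2 (Runner) has 2→5.
2 enters the attractor at level 3, so Runner can force the target in 3 moves from there.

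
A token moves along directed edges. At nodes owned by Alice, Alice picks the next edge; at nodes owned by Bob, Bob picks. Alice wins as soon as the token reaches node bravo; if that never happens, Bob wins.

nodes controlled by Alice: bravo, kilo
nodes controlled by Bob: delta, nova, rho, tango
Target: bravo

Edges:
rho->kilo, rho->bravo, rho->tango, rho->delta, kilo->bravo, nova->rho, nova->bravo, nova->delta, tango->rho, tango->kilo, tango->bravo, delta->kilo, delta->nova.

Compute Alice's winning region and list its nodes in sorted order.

A0 = {bravo}
A1: add {kilo} — kilo (Alice) has kilo→bravo.
A2 = A1; e.g. rho (Bob) can still go to tango. Fixed point.
Alice's winning region = {bravo, kilo}.

bravo, kilo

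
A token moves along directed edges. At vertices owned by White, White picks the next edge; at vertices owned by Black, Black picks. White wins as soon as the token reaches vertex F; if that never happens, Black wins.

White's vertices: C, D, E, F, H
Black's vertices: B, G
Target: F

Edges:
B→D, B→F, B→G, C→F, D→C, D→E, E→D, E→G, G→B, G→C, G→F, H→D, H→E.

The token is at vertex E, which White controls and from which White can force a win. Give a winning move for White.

D

A0 = {F}
A1: add {C} — C (White) has C→F.
A2: add {D} — D (White) has D→C.
A3: add {E, H} — E (White) has E→D; H (White) has H→D.
A4 = A3; e.g. B (Black) can still go to G. Fixed point.
From E, successor D is in the attractor (rank 2); the other successor G is not.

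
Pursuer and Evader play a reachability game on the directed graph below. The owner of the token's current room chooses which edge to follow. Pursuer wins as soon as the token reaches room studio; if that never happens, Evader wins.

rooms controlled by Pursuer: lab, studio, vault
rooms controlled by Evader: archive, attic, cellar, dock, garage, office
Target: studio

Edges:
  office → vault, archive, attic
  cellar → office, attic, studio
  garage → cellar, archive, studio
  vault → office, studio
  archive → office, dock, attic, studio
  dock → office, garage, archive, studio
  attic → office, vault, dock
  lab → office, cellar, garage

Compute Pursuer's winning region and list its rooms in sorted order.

A0 = {studio}
A1: add {vault} — vault (Pursuer) has vault→studio.
A2 = A1; e.g. office (Evader) can still go to archive. Fixed point.
Pursuer's winning region = {studio, vault}.

studio, vault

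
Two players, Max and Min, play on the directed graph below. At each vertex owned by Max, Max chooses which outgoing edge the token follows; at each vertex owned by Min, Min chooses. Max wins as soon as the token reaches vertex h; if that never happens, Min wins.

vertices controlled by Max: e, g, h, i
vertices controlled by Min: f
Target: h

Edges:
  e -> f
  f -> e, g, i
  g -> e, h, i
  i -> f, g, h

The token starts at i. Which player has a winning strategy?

Max

A0 = {h}
A1: add {g, i} — g (Max) has g→h; i (Max) has i→h.
A2 = A1; e.g. e (Max) has no edge into A1. Fixed point.
i ∈ A1, so Max can force the target.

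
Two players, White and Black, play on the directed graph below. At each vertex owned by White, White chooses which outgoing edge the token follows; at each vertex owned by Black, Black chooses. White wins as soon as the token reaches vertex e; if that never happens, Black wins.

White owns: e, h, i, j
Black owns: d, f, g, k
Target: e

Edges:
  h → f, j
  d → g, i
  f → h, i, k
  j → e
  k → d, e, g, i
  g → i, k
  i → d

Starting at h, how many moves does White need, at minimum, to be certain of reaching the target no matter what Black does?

A0 = {e}
A1: add {j} — j (White) has j→e.
A2: add {h} — h (White) has h→j.
A3 = A2; e.g. d (Black) can still go to g. Fixed point.
h enters the attractor at level 2, so White can force the target in 2 moves from there.

2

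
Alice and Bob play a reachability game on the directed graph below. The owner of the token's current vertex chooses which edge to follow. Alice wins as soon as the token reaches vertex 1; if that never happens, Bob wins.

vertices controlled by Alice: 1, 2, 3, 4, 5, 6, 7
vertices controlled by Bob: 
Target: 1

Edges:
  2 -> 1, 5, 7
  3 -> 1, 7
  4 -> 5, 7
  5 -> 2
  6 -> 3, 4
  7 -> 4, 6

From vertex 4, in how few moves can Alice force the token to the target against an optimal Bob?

3

A0 = {1}
A1: add {2, 3} — 2 (Alice) has 2→1; 3 (Alice) has 3→1.
A2: add {5, 6} — 5 (Alice) has 5→2; 6 (Alice) has 6→3.
A3: add {4, 7} — 4 (Alice) has 4→5; 7 (Alice) has 7→6.
A3 = all vertices. Fixed point.
4 enters the attractor at level 3, so Alice can force the target in 3 moves from there.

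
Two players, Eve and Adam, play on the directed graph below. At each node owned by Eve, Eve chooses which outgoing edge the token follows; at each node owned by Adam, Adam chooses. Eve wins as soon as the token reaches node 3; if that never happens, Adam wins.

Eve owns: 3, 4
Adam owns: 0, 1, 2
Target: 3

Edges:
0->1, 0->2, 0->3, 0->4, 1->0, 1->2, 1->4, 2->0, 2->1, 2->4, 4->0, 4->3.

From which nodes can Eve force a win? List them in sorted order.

3, 4

A0 = {3}
A1: add {4} — 4 (Eve) has 4→3.
A2 = A1; e.g. 0 (Adam) can still go to 1. Fixed point.
Eve's winning region = {3, 4}.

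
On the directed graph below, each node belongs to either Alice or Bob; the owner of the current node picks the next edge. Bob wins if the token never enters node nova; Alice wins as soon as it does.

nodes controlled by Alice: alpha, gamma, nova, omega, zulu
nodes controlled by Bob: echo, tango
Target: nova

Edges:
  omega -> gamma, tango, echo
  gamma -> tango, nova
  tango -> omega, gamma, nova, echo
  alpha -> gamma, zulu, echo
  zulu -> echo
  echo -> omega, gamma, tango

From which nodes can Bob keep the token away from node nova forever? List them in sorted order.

A0 = {nova}
A1: add {gamma} — gamma (Alice) has gamma→nova.
A2: add {alpha, omega} — omega (Alice) has omega→gamma; alpha (Alice) has alpha→gamma.
A3 = A2; e.g. tango (Bob) can still go to echo. Fixed point.
Alice's attractor = {alpha, gamma, nova, omega}; Bob avoids the target exactly from the complement.

echo, tango, zulu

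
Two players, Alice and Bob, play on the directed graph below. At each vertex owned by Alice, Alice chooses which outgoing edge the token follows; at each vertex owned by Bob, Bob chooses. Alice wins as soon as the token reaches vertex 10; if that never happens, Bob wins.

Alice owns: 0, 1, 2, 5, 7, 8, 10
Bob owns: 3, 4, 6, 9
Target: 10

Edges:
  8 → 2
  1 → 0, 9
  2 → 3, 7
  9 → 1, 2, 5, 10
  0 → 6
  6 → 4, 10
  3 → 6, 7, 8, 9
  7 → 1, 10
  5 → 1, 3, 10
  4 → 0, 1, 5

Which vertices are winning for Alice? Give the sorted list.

A0 = {10}
A1: add {5, 7} — 5 (Alice) has 5→10; 7 (Alice) has 7→10.
A2: add {2} — 2 (Alice) has 2→7.
A3: add {8} — 8 (Alice) has 8→2.
A4 = A3; e.g. 0 (Alice) has no edge into A3. Fixed point.
Alice's winning region = {2, 5, 7, 8, 10}.

2, 5, 7, 8, 10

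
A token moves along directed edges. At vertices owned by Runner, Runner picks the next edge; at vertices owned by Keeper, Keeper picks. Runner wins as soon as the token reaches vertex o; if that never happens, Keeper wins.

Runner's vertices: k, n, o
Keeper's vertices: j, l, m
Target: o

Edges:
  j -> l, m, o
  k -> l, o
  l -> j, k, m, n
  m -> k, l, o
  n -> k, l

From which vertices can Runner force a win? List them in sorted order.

k, n, o

A0 = {o}
A1: add {k} — k (Runner) has k→o.
A2: add {n} — n (Runner) has n→k.
A3 = A2; e.g. j (Keeper) can still go to l. Fixed point.
Runner's winning region = {k, n, o}.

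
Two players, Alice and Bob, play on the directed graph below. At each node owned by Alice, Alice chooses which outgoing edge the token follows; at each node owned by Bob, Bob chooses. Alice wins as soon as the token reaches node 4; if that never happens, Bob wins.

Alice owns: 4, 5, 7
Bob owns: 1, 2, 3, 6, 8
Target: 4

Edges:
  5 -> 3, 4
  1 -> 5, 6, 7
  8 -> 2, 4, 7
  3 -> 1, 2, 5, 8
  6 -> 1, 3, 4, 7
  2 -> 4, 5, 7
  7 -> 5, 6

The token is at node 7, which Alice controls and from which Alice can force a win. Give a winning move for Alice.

A0 = {4}
A1: add {5} — 5 (Alice) has 5→4.
A2: add {7} — 7 (Alice) has 7→5.
A3: add {2} — 2 (Bob): all of {4, 5, 7} already in.
A4: add {8} — 8 (Bob): all of {2, 4, 7} already in.
A5 = A4; e.g. 1 (Bob) can still go to 6. Fixed point.
From 7, successor 5 is in the attractor (rank 1); the other successor 6 is not.

5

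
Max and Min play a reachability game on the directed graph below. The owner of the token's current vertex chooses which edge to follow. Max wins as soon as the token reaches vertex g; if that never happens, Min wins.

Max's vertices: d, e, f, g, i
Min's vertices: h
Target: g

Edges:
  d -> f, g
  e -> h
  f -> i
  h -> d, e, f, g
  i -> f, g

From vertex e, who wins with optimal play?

Min

A0 = {g}
A1: add {d, i} — d (Max) has d→g; i (Max) has i→g.
A2: add {f} — f (Max) has f→i.
A3 = A2; e.g. e (Max) has no edge into A2. Fixed point.
e never enters the attractor, so Min can avoid the target forever.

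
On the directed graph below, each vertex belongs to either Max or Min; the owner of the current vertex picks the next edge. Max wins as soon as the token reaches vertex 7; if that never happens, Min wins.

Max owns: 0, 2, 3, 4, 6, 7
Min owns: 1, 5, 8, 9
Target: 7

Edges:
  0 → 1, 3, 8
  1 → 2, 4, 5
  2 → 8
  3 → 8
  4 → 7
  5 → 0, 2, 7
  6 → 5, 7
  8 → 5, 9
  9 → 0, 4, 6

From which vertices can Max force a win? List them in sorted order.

A0 = {7}
A1: add {4, 6} — 4 (Max) has 4→7; 6 (Max) has 6→7.
A2 = A1; e.g. 0 (Max) has no edge into A1. Fixed point.
Max's winning region = {4, 6, 7}.

4, 6, 7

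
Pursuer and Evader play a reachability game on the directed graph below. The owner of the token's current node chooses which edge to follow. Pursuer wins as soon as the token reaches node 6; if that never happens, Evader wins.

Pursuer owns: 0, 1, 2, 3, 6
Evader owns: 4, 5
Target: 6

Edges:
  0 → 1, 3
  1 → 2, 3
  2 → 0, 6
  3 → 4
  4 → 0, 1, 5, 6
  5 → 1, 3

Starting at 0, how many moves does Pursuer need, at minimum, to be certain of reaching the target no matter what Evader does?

3

A0 = {6}
A1: add {2} — 2 (Pursuer) has 2→6.
A2: add {1} — 1 (Pursuer) has 1→2.
A3: add {0} — 0 (Pursuer) has 0→1.
A4 = A3; e.g. 3 (Pursuer) has no edge into A3. Fixed point.
0 enters the attractor at level 3, so Pursuer can force the target in 3 moves from there.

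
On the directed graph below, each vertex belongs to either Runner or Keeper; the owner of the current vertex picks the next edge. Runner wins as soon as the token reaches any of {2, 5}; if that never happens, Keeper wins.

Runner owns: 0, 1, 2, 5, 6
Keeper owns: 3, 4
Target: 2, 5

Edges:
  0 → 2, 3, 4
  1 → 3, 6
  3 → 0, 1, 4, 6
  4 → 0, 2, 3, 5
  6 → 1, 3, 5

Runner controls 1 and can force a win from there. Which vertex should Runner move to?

A0 = {2, 5}
A1: add {0, 6} — 0 (Runner) has 0→2; 6 (Runner) has 6→5.
A2: add {1} — 1 (Runner) has 1→6.
A3 = A2; e.g. 3 (Keeper) can still go to 4. Fixed point.
From 1, successor 6 is in the attractor (rank 1); the other successor 3 is not.

6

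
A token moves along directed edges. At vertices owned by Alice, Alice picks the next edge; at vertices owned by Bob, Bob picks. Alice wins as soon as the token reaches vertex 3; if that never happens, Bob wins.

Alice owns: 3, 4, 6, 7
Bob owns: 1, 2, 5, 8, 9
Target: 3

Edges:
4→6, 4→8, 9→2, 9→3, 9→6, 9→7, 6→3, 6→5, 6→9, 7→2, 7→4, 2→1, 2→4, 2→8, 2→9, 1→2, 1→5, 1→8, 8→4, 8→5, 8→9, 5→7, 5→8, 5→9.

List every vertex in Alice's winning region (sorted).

A0 = {3}
A1: add {6} — 6 (Alice) has 6→3.
A2: add {4} — 4 (Alice) has 4→6.
A3: add {7} — 7 (Alice) has 7→4.
A4 = A3; e.g. 1 (Bob) can still go to 2. Fixed point.
Alice's winning region = {3, 4, 6, 7}.

3, 4, 6, 7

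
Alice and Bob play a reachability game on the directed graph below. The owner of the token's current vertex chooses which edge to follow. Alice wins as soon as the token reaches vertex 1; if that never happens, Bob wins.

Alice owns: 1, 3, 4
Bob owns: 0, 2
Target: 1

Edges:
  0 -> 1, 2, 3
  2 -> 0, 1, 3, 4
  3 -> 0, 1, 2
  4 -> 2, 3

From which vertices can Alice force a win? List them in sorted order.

1, 3, 4

A0 = {1}
A1: add {3} — 3 (Alice) has 3→1.
A2: add {4} — 4 (Alice) has 4→3.
A3 = A2; e.g. 0 (Bob) can still go to 2. Fixed point.
Alice's winning region = {1, 3, 4}.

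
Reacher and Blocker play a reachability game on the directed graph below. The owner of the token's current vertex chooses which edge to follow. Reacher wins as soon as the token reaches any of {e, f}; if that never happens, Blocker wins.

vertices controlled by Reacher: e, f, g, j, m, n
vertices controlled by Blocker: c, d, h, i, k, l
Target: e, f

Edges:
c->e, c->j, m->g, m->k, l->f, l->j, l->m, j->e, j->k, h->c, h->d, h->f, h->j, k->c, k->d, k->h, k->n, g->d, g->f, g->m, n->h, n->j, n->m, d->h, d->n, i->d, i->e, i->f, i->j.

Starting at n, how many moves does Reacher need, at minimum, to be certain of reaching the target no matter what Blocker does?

2

A0 = {e, f}
A1: add {g, j} — g (Reacher) has g→f; j (Reacher) has j→e.
A2: add {c, m, n} — c (Blocker): all of {e, j} already in; m (Reacher) has m→g; n (Reacher) has n→j.
n enters the attractor at level 2, so Reacher can force the target in 2 moves from there.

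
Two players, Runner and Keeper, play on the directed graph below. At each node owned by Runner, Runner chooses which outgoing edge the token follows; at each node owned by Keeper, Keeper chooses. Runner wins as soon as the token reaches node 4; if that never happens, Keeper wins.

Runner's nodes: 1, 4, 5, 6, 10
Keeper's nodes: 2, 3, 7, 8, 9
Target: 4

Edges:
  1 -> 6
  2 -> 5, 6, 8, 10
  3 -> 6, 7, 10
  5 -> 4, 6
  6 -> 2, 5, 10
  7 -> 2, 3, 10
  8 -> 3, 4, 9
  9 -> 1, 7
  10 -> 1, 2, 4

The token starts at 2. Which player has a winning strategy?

Keeper

A0 = {4}
A1: add {5, 10} — 5 (Runner) has 5→4; 10 (Runner) has 10→4.
A2: add {6} — 6 (Runner) has 6→5.
A3: add {1} — 1 (Runner) has 1→6.
A4 = A3; e.g. 2 (Keeper) can still go to 8. Fixed point.
2 never enters the attractor, so Keeper can avoid the target forever.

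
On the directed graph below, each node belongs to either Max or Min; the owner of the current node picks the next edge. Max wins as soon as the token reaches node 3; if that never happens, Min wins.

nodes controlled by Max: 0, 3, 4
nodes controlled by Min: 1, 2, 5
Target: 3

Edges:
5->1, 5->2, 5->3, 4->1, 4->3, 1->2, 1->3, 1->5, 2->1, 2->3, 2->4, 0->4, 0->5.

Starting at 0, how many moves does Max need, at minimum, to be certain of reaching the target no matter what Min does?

2

A0 = {3}
A1: add {4} — 4 (Max) has 4→3.
A2: add {0} — 0 (Max) has 0→4.
A3 = A2; e.g. 1 (Min) can still go to 2. Fixed point.
0 enters the attractor at level 2, so Max can force the target in 2 moves from there.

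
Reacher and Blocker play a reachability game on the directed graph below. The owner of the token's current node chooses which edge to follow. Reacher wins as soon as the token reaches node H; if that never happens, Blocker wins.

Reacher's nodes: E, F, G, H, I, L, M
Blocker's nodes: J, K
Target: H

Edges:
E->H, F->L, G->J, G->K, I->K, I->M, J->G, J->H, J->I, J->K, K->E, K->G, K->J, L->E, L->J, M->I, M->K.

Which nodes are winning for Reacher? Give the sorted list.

E, F, H, L

A0 = {H}
A1: add {E} — E (Reacher) has E→H.
A2: add {L} — L (Reacher) has L→E.
A3: add {F} — F (Reacher) has F→L.
A4 = A3; e.g. G (Reacher) has no edge into A3. Fixed point.
Reacher's winning region = {E, F, H, L}.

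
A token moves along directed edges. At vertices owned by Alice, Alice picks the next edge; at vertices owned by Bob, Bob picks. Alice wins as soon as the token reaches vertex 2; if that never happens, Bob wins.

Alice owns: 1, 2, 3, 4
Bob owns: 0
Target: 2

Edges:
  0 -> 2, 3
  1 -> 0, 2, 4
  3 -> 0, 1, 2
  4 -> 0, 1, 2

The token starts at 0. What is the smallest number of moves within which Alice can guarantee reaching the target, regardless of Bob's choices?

2

A0 = {2}
A1: add {1, 3, 4} — 1 (Alice) has 1→2; 3 (Alice) has 3→2; 4 (Alice) has 4→2.
A2: add {0} — 0 (Bob): all of {2, 3} already in.
A2 = all vertices. Fixed point.
0 enters the attractor at level 2, so Alice can force the target in 2 moves from there.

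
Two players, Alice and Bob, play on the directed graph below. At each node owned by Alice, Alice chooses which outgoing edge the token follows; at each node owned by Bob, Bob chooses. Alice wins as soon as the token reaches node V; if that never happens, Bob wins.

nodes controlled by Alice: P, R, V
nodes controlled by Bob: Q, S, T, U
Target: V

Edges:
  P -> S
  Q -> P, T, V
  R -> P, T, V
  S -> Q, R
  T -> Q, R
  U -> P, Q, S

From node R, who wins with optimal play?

Alice

A0 = {V}
A1: add {R} — R (Alice) has R→V.
A2 = A1; e.g. P (Alice) has no edge into A1. Fixed point.
R ∈ A1, so Alice can force the target.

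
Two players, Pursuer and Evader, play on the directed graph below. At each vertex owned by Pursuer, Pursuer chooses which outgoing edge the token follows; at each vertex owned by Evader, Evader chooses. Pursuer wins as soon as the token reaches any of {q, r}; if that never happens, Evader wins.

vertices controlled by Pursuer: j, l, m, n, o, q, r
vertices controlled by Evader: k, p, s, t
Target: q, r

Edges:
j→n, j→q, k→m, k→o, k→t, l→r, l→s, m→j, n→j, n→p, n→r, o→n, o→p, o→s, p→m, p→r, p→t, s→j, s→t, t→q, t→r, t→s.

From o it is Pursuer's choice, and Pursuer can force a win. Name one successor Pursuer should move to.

n

A0 = {q, r}
A1: add {j, l, n} — j (Pursuer) has j→q; l (Pursuer) has l→r; n (Pursuer) has n→r.
A2: add {m, o} — m (Pursuer) has m→j; o (Pursuer) has o→n.
A3 = A2; e.g. k (Evader) can still go to t. Fixed point.
From o, successor n is in the attractor (rank 1); the other successors p, s are not.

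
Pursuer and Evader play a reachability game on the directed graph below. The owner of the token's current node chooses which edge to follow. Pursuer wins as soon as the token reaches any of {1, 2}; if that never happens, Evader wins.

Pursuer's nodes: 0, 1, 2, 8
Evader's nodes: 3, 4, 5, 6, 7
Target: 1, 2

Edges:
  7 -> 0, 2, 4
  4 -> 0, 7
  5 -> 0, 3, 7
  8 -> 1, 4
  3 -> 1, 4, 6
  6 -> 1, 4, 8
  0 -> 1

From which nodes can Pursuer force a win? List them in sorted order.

0, 1, 2, 8

A0 = {1, 2}
A1: add {0, 8} — 0 (Pursuer) has 0→1; 8 (Pursuer) has 8→1.
A2 = A1; e.g. 3 (Evader) can still go to 4. Fixed point.
Pursuer's winning region = {0, 1, 2, 8}.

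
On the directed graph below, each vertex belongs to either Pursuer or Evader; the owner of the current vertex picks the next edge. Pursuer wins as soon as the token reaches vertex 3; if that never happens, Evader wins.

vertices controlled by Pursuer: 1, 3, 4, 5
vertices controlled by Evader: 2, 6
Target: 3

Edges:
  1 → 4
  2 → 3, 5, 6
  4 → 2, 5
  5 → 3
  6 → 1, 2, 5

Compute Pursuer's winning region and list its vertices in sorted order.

A0 = {3}
A1: add {5} — 5 (Pursuer) has 5→3.
A2: add {4} — 4 (Pursuer) has 4→5.
A3: add {1} — 1 (Pursuer) has 1→4.
A4 = A3; e.g. 2 (Evader) can still go to 6. Fixed point.
Pursuer's winning region = {1, 3, 4, 5}.

1, 3, 4, 5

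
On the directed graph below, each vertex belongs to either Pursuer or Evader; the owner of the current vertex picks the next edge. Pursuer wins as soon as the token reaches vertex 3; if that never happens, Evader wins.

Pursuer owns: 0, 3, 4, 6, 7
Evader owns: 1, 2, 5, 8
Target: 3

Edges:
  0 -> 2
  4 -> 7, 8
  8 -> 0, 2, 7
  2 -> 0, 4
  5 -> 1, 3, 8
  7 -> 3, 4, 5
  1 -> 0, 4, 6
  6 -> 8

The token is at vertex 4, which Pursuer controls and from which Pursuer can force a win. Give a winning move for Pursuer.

A0 = {3}
A1: add {7} — 7 (Pursuer) has 7→3.
A2: add {4} — 4 (Pursuer) has 4→7.
A3 = A2; e.g. 0 (Pursuer) has no edge into A2. Fixed point.
From 4, successor 7 is in the attractor (rank 1); the other successor 8 is not.

7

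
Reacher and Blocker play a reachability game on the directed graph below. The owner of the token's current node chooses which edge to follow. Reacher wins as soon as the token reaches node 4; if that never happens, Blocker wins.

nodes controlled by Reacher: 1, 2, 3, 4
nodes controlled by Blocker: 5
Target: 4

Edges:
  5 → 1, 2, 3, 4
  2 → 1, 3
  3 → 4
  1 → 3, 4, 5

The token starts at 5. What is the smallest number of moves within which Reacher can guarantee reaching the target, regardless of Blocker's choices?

A0 = {4}
A1: add {1, 3} — 1 (Reacher) has 1→4; 3 (Reacher) has 3→4.
A2: add {2} — 2 (Reacher) has 2→1.
A3: add {5} — 5 (Blocker): all of {1, 2, 3, 4} already in.
A3 = all vertices. Fixed point.
5 enters the attractor at level 3, so Reacher can force the target in 3 moves from there.

3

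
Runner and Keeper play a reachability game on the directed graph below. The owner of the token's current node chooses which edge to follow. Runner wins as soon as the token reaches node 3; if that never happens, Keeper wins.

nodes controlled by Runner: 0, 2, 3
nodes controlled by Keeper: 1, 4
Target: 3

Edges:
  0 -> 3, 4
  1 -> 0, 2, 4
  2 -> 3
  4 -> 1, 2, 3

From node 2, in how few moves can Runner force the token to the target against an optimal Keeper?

1

A0 = {3}
A1: add {0, 2} — 0 (Runner) has 0→3; 2 (Runner) has 2→3.
A2 = A1; e.g. 1 (Keeper) can still go to 4. Fixed point.
2 enters the attractor at level 1, so Runner can force the target in 1 move from there.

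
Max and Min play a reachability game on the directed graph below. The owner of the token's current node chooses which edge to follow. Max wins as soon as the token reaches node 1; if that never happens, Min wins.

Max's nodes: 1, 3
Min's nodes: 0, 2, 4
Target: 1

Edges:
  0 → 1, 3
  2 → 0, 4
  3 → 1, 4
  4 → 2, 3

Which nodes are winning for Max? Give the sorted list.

0, 1, 3

A0 = {1}
A1: add {3} — 3 (Max) has 3→1.
A2: add {0} — 0 (Min): all of {1, 3} already in.
A3 = A2; e.g. 2 (Min) can still go to 4. Fixed point.
Max's winning region = {0, 1, 3}.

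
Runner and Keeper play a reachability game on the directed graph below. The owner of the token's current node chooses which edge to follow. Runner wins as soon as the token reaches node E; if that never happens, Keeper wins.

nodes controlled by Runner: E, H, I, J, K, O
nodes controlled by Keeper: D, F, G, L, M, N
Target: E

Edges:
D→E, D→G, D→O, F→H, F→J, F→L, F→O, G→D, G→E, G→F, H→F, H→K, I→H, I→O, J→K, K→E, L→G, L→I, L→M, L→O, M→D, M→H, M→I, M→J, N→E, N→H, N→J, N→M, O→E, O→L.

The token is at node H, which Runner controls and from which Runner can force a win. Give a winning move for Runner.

K

A0 = {E}
A1: add {K, O} — K (Runner) has K→E; O (Runner) has O→E.
A2: add {H, I, J} — H (Runner) has H→K; I (Runner) has I→O; J (Runner) has J→K.
A3 = A2; e.g. D (Keeper) can still go to G. Fixed point.
From H, successor K is in the attractor (rank 1); the other successor F is not.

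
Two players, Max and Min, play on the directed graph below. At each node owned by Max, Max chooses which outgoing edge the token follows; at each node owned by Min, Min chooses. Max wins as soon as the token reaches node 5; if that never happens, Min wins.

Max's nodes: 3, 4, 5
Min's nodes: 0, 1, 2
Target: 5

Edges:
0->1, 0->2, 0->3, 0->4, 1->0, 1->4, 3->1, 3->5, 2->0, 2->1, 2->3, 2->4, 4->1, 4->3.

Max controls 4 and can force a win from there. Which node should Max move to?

A0 = {5}
A1: add {3} — 3 (Max) has 3→5.
A2: add {4} — 4 (Max) has 4→3.
A3 = A2; e.g. 0 (Min) can still go to 1. Fixed point.
From 4, successor 3 is in the attractor (rank 1); the other successor 1 is not.

3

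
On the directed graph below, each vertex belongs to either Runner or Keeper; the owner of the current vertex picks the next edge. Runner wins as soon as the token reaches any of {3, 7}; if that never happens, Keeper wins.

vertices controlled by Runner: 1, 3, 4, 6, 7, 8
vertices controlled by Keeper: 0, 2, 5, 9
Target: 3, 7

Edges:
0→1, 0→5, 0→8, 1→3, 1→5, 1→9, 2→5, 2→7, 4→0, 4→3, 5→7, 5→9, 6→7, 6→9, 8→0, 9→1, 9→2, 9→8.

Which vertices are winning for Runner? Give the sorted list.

1, 3, 4, 6, 7

A0 = {3, 7}
A1: add {1, 4, 6} — 1 (Runner) has 1→3; 4 (Runner) has 4→3; 6 (Runner) has 6→7.
A2 = A1; e.g. 0 (Keeper) can still go to 5. Fixed point.
Runner's winning region = {1, 3, 4, 6, 7}.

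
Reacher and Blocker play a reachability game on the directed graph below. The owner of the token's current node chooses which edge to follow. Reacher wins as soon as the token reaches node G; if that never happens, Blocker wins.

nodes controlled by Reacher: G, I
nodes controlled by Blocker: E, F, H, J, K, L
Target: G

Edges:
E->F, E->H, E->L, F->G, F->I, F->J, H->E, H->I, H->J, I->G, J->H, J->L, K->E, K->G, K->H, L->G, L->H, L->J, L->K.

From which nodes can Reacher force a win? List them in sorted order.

G, I

A0 = {G}
A1: add {I} — I (Reacher) has I→G.
A2 = A1; e.g. E (Blocker) can still go to F. Fixed point.
Reacher's winning region = {G, I}.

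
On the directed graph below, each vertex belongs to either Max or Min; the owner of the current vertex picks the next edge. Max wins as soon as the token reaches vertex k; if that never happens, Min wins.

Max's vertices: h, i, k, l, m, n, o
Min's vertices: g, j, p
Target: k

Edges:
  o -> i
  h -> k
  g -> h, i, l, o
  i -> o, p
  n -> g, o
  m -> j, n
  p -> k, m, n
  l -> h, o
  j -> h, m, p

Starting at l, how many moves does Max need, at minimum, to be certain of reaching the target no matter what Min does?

A0 = {k}
A1: add {h} — h (Max) has h→k.
A2: add {l} — l (Max) has l→h.
A3 = A2; e.g. g (Min) can still go to i. Fixed point.
l enters the attractor at level 2, so Max can force the target in 2 moves from there.

2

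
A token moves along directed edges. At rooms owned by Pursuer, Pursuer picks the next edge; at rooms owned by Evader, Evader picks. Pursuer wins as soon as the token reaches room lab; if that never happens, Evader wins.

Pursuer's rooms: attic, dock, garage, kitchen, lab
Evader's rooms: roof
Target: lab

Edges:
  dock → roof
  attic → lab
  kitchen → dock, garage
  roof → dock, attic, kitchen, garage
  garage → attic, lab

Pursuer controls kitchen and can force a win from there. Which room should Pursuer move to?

A0 = {lab}
A1: add {attic, garage} — attic (Pursuer) has attic→lab; garage (Pursuer) has garage→lab.
A2: add {kitchen} — kitchen (Pursuer) has kitchen→garage.
A3 = A2; e.g. dock (Pursuer) has no edge into A2. Fixed point.
From kitchen, successor garage is in the attractor (rank 1); the other successor dock is not.

garage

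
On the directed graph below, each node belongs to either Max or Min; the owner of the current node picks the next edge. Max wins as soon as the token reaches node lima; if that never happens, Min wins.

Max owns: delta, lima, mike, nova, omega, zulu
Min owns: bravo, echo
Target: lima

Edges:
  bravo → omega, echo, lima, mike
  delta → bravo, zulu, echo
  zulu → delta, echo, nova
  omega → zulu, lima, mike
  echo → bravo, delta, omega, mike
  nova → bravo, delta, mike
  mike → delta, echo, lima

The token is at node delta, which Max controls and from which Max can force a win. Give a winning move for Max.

A0 = {lima}
A1: add {mike, omega} — omega (Max) has omega→lima; mike (Max) has mike→lima.
A2: add {nova} — nova (Max) has nova→mike.
A3: add {zulu} — zulu (Max) has zulu→nova.
A4: add {delta} — delta (Max) has delta→zulu.
A5 = A4; e.g. bravo (Min) can still go to echo. Fixed point.
From delta, successor zulu is in the attractor (rank 3); the other successors bravo, echo are not.

zulu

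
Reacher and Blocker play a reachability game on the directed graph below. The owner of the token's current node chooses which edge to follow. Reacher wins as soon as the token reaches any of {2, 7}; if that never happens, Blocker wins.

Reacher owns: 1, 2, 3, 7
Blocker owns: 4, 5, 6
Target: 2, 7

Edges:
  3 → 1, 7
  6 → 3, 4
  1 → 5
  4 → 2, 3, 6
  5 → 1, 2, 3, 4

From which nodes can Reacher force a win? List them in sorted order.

A0 = {2, 7}
A1: add {3} — 3 (Reacher) has 3→7.
A2 = A1; e.g. 1 (Reacher) has no edge into A1. Fixed point.
Reacher's winning region = {2, 3, 7}.

2, 3, 7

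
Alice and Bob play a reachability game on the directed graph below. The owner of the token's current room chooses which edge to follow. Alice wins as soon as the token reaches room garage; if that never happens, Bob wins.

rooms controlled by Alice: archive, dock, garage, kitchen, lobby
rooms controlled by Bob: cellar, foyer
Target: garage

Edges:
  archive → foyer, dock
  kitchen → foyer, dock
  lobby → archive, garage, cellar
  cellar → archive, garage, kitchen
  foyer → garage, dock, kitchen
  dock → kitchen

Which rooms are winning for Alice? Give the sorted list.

garage, lobby

A0 = {garage}
A1: add {lobby} — lobby (Alice) has lobby→garage.
A2 = A1; e.g. archive (Alice) has no edge into A1. Fixed point.
Alice's winning region = {garage, lobby}.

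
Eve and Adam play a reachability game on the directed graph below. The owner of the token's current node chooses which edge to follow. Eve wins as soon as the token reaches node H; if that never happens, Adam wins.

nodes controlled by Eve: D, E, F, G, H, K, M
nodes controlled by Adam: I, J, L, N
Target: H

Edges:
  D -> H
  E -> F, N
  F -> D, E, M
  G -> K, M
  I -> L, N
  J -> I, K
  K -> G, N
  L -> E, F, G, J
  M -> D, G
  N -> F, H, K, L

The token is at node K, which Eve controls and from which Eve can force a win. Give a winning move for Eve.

G

A0 = {H}
A1: add {D} — D (Eve) has D→H.
A2: add {F, M} — F (Eve) has F→D; M (Eve) has M→D.
A3: add {E, G} — E (Eve) has E→F; G (Eve) has G→M.
A4: add {K} — K (Eve) has K→G.
A5 = A4; e.g. I (Adam) can still go to L. Fixed point.
From K, successor G is in the attractor (rank 3); the other successor N is not.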